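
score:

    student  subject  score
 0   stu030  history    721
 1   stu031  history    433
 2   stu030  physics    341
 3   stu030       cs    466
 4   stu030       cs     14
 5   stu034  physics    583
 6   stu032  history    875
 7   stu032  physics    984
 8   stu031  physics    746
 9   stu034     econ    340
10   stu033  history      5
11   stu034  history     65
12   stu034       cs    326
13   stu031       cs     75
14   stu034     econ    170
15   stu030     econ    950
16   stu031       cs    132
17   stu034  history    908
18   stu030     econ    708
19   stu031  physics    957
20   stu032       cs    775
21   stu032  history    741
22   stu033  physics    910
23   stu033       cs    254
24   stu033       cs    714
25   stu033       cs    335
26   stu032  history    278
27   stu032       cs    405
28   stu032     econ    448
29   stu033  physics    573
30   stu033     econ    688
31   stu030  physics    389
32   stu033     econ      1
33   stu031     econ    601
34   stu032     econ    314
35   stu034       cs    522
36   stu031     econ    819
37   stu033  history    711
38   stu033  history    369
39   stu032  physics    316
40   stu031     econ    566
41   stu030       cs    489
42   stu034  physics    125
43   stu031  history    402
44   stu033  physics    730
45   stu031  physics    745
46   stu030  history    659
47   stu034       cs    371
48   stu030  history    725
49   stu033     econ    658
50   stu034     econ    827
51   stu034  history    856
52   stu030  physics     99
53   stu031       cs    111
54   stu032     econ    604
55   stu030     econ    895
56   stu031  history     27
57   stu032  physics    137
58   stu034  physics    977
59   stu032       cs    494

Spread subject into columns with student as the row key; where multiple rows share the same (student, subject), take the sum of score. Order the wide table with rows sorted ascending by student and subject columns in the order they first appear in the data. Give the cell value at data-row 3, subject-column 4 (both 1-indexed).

With rows sorted ascending by student, row 3 is student=stu032. subject columns in first-appearance order: history, physics, cs, econ; column 4 is econ.
Long rows with student=stu032, subject=econ: 448 + 314 + 604 = 1366.

1366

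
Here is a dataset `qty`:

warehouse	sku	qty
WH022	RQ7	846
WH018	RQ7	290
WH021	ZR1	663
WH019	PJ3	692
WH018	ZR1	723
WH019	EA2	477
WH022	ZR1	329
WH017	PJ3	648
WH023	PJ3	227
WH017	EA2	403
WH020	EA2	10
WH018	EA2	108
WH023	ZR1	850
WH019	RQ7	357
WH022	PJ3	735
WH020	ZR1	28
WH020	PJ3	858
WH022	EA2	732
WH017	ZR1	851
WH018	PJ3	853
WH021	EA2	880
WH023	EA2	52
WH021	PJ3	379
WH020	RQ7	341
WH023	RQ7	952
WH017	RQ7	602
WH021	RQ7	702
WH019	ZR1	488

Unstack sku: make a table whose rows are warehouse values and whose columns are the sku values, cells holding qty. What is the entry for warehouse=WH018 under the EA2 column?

108

Wide layout: rows indexed by warehouse, columns are the 4 distinct sku values (RQ7, ZR1, PJ3, EA2).
Cell (warehouse=WH018, sku=EA2) draws from the long row where warehouse=WH018 and sku=EA2, which has qty=108.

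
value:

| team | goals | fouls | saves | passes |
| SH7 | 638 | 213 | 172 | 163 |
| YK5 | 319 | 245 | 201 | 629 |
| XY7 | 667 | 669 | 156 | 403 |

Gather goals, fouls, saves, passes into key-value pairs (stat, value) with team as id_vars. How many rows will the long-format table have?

3 team values × 4 melted columns = 12 rows.

12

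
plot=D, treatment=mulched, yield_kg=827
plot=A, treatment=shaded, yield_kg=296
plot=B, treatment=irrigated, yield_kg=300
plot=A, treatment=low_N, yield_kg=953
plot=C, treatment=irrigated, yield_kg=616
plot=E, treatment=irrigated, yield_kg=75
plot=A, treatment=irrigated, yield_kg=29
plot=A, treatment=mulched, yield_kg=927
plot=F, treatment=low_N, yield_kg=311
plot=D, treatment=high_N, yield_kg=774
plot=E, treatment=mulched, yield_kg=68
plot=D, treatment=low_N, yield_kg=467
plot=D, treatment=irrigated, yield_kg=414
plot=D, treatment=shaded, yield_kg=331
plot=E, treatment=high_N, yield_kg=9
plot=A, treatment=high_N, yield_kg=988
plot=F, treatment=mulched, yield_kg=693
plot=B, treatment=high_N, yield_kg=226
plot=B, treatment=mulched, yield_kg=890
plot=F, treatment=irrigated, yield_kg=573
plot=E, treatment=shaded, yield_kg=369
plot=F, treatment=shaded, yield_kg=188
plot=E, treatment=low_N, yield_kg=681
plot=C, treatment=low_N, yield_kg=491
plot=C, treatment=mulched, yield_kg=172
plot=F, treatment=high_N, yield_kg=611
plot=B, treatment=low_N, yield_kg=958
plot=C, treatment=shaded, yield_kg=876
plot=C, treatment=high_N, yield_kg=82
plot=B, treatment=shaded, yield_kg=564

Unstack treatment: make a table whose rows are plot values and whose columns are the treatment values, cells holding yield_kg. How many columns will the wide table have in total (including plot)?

1 column for plot plus 5 distinct treatment values → 6 columns.

6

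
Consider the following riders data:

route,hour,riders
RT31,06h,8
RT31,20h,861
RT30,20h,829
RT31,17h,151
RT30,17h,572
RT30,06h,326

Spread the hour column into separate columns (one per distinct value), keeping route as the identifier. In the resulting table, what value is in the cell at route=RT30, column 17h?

572

Wide layout: rows indexed by route, columns are the 3 distinct hour values (06h, 20h, 17h).
Cell (route=RT30, hour=17h) draws from the long row where route=RT30 and hour=17h, which has riders=572.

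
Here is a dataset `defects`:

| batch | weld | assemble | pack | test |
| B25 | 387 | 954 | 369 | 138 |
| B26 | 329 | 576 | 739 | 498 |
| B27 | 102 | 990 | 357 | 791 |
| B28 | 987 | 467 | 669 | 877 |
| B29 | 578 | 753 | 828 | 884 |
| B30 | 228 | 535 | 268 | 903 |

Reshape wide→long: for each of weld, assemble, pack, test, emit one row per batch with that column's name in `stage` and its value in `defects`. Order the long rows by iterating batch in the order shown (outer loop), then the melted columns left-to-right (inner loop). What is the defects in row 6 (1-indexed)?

24 rows total (6 × 4). Row 6: index ⌊(6-1)/4⌋ = 1 into batch → B26; (6-1) mod 4 = 1 into the melted columns → assemble.
So row 6 is (B26, assemble, 576); defects = 576.

576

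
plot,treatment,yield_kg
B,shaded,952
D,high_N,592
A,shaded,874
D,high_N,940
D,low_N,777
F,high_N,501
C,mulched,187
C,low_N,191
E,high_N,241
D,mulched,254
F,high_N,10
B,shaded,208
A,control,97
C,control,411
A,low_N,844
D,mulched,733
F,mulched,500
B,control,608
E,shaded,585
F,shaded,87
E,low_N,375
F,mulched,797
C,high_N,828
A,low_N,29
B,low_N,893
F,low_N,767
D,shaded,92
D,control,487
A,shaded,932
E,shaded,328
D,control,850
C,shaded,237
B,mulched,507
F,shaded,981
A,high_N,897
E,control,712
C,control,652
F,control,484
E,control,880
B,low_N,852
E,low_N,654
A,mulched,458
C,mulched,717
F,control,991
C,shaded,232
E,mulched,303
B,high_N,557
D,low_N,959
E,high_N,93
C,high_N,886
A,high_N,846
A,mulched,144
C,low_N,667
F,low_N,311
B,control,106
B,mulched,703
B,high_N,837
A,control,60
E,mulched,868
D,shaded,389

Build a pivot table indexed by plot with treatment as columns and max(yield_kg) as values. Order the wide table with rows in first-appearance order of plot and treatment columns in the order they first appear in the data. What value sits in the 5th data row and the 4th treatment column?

717

With rows in first-appearance order of plot, row 5 is plot=C. treatment columns in first-appearance order: shaded, high_N, low_N, mulched, control; column 4 is mulched.
Long rows with plot=C, treatment=mulched: max(187, 717) = 717.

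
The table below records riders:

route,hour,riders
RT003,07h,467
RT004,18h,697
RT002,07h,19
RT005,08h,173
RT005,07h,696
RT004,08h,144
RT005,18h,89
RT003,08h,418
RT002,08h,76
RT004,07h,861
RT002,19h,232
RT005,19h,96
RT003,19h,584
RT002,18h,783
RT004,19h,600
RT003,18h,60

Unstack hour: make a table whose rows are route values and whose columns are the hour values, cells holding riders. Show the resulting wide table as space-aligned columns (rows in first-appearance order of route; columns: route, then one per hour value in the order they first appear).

Columns: route plus the 4 distinct hour values (07h, 18h, 08h, 19h).
For example, row RT003 column 07h takes riders=467 from the long row (RT003, 07h).

route  07h  18h  08h  19h
RT003  467  60   418  584
RT004  861  697  144  600
RT002  19   783  76   232
RT005  696  89   173  96 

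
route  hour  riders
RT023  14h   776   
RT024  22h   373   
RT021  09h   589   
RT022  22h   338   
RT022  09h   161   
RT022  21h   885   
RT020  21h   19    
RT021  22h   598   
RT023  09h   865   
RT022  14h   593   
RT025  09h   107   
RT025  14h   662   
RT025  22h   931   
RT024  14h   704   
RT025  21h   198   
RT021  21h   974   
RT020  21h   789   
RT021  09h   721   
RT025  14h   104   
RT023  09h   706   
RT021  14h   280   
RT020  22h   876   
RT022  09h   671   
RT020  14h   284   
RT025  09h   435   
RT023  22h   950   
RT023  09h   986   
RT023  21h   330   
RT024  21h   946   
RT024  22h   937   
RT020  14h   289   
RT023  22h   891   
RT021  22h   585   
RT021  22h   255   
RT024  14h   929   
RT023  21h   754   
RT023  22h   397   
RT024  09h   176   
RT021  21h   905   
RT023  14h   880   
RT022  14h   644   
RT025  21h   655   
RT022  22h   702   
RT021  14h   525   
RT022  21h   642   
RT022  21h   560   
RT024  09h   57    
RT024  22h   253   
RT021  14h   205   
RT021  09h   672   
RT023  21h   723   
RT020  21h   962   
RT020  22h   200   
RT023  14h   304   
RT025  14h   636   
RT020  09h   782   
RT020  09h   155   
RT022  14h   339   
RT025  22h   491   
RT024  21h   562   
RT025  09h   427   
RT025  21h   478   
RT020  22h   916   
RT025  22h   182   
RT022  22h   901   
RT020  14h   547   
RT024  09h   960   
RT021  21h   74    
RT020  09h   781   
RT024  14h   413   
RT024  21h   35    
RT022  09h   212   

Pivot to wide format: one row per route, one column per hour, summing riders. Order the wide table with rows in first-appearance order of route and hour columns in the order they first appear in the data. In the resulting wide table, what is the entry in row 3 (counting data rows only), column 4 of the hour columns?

1953

With rows in first-appearance order of route, row 3 is route=RT021. hour columns in first-appearance order: 14h, 22h, 09h, 21h; column 4 is 21h.
Long rows with route=RT021, hour=21h: 974 + 905 + 74 = 1953.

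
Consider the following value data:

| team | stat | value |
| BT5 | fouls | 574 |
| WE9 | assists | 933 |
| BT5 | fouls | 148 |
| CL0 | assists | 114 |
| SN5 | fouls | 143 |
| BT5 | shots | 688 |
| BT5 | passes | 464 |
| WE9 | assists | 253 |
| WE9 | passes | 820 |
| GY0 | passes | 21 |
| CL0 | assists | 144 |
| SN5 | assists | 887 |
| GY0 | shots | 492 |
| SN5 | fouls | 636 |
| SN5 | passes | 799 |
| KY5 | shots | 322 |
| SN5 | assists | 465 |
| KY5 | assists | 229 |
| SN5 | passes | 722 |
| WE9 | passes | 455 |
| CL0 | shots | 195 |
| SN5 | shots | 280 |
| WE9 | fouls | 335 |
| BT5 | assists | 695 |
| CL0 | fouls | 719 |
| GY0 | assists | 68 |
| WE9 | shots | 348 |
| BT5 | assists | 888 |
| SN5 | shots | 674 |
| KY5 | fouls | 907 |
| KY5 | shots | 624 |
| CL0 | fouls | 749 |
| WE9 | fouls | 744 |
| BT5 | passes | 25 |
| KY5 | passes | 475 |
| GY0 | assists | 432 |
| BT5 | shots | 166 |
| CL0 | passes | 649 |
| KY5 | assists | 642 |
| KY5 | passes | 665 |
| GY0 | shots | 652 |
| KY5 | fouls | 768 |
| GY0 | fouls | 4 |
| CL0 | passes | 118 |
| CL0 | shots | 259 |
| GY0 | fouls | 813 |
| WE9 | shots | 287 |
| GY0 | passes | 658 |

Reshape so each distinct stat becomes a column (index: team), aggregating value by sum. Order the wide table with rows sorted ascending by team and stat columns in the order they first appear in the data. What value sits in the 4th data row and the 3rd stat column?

946

With rows sorted ascending by team, row 4 is team=KY5. stat columns in first-appearance order: fouls, assists, shots, passes; column 3 is shots.
Long rows with team=KY5, stat=shots: 322 + 624 = 946.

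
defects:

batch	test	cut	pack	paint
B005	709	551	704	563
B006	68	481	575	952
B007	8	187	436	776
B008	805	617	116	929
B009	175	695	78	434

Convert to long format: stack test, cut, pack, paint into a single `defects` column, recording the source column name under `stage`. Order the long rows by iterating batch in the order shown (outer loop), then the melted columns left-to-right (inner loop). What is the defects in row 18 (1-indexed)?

20 rows total (5 × 4). Row 18: index ⌊(18-1)/4⌋ = 4 into batch → B009; (18-1) mod 4 = 1 into the melted columns → cut.
So row 18 is (B009, cut, 695); defects = 695.

695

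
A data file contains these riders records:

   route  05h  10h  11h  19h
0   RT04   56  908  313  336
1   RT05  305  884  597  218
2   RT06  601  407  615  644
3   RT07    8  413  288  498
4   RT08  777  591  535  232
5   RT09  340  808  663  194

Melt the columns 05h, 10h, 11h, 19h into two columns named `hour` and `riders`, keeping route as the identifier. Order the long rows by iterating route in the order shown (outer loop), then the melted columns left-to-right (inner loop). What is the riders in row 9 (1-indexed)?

24 rows total (6 × 4). Row 9: index ⌊(9-1)/4⌋ = 2 into route → RT06; (9-1) mod 4 = 0 into the melted columns → 05h.
So row 9 is (RT06, 05h, 601); riders = 601.

601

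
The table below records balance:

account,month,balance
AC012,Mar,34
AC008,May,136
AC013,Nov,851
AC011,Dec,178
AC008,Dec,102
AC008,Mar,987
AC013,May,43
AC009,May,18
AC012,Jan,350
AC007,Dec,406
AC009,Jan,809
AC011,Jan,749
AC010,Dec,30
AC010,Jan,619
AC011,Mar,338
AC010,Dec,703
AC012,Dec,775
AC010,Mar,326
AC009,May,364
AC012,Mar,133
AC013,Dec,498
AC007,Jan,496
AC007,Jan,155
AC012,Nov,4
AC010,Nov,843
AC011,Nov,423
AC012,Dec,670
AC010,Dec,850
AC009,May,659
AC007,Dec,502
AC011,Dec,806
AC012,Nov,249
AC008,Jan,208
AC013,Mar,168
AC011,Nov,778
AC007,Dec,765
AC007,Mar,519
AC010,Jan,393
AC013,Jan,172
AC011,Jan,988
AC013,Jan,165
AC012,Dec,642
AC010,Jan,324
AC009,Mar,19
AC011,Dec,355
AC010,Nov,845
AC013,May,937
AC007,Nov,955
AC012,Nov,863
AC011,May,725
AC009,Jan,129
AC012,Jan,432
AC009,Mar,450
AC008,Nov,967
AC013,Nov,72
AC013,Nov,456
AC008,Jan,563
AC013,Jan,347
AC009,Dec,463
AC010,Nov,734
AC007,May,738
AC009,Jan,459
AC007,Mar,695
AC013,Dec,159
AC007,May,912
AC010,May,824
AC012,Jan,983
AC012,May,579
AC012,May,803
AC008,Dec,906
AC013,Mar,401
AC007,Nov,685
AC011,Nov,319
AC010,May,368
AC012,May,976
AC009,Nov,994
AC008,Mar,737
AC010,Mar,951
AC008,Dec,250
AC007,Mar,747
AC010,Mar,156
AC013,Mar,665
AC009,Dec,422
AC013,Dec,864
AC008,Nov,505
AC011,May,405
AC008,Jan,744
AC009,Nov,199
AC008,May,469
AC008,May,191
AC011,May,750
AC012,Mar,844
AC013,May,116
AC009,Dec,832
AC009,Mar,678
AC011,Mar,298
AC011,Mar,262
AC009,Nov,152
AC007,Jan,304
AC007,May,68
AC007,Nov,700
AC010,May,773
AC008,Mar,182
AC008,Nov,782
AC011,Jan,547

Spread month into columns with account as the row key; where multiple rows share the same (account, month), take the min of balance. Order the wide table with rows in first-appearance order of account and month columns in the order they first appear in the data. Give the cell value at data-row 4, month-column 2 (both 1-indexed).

405

With rows in first-appearance order of account, row 4 is account=AC011. month columns in first-appearance order: Mar, May, Nov, Dec, Jan; column 2 is May.
Long rows with account=AC011, month=May: min(725, 405, 750) = 405.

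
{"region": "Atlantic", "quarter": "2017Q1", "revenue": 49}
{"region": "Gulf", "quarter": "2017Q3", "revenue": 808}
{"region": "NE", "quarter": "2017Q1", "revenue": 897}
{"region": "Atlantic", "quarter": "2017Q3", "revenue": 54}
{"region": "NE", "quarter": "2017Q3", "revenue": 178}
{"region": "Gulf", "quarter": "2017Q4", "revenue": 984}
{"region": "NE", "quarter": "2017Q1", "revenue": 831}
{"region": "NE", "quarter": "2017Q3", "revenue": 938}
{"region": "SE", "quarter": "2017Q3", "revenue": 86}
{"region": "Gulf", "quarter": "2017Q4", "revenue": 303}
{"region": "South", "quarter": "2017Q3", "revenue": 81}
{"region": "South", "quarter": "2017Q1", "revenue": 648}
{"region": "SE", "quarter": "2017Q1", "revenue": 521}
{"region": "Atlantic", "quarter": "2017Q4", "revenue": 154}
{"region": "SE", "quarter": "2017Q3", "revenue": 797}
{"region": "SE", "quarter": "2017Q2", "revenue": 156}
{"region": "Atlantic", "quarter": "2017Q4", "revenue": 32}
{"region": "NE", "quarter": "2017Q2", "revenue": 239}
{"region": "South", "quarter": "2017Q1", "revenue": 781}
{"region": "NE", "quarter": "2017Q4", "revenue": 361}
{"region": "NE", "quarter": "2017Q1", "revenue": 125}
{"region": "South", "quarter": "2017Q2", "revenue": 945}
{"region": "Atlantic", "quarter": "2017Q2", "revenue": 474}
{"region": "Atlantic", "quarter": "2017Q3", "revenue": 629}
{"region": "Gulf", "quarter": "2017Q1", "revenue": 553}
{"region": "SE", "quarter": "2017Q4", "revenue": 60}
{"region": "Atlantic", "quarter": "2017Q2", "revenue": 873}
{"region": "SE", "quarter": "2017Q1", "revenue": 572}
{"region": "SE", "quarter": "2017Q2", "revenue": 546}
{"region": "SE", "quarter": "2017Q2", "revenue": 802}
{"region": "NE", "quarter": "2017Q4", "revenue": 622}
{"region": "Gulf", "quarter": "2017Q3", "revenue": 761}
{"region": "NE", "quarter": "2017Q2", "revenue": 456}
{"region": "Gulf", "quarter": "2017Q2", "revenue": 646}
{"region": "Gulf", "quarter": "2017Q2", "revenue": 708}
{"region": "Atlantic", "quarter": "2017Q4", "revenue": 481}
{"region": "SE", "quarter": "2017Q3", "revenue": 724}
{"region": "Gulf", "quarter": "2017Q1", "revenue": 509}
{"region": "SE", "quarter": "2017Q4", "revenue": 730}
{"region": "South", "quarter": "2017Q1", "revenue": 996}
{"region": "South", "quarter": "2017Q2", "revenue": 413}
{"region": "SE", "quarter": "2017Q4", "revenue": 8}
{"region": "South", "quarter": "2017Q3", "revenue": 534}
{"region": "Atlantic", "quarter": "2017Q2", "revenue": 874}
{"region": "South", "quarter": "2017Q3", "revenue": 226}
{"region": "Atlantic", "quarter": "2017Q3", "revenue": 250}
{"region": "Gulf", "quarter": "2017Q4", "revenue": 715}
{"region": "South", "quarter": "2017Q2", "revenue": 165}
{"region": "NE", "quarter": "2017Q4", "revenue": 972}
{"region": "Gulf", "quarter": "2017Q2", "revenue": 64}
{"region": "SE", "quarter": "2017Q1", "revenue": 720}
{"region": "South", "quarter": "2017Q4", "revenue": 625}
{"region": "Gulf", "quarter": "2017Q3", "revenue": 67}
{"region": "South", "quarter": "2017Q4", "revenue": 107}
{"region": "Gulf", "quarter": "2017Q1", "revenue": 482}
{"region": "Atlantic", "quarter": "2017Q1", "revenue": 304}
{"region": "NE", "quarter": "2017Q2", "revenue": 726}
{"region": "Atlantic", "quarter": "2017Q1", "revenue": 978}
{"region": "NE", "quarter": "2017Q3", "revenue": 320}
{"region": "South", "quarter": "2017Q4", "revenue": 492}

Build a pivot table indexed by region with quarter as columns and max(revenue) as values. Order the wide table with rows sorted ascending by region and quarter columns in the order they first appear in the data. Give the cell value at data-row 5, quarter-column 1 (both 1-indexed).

With rows sorted ascending by region, row 5 is region=South. quarter columns in first-appearance order: 2017Q1, 2017Q3, 2017Q4, 2017Q2; column 1 is 2017Q1.
Long rows with region=South, quarter=2017Q1: max(648, 781, 996) = 996.

996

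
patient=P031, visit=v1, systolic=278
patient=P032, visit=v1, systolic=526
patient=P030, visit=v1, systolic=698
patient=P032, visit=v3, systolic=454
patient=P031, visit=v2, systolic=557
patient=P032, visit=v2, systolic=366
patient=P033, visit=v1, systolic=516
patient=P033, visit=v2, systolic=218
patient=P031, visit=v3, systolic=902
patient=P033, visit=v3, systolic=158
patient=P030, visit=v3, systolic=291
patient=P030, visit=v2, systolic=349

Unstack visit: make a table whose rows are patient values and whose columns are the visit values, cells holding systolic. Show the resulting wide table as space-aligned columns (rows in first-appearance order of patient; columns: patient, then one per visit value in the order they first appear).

Columns: patient plus the 3 distinct visit values (v1, v3, v2).
For example, row P031 column v1 takes systolic=278 from the long row (P031, v1).

patient  v1   v3   v2 
P031     278  902  557
P032     526  454  366
P030     698  291  349
P033     516  158  218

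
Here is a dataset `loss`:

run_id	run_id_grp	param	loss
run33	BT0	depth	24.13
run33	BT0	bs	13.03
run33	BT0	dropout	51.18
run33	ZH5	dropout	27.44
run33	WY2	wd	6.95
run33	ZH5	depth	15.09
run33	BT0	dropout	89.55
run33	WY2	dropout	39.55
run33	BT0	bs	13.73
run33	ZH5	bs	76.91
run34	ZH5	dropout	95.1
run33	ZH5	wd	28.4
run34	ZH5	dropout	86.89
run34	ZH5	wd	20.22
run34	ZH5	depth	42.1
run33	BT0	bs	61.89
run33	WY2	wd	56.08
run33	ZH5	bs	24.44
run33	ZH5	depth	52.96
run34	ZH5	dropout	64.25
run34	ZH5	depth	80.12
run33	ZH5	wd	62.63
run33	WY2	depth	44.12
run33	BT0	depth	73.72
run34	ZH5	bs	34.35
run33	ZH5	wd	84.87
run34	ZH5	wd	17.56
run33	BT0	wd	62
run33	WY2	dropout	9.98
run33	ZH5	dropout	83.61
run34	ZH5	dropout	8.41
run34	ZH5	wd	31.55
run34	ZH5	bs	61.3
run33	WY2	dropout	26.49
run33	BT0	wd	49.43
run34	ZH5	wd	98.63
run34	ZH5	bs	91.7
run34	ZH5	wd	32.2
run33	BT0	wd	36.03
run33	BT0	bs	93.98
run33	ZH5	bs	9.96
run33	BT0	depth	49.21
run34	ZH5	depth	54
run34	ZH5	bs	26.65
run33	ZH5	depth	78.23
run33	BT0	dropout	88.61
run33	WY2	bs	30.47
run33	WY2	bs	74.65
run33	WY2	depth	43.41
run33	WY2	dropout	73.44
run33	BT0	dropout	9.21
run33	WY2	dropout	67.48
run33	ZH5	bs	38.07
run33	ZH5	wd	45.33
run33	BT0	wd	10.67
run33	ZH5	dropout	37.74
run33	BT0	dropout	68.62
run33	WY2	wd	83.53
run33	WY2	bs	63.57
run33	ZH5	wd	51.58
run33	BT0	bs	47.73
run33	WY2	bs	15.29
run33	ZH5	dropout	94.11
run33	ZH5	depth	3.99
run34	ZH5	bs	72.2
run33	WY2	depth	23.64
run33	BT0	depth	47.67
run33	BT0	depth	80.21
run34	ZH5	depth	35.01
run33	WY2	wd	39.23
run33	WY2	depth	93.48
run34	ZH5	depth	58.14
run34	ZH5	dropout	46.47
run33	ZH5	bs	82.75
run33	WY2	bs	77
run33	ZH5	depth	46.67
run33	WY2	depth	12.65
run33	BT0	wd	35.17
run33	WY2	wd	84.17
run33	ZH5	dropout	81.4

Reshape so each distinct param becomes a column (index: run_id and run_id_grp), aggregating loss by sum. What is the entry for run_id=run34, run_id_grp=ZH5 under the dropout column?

Rows with run_id=run34, run_id_grp=ZH5 and param=dropout: loss values are 95.1, 86.89, 64.25, 8.41, 46.47.
95.1 + 86.89 + 64.25 + 8.41 + 46.47 = 301.12.

301.12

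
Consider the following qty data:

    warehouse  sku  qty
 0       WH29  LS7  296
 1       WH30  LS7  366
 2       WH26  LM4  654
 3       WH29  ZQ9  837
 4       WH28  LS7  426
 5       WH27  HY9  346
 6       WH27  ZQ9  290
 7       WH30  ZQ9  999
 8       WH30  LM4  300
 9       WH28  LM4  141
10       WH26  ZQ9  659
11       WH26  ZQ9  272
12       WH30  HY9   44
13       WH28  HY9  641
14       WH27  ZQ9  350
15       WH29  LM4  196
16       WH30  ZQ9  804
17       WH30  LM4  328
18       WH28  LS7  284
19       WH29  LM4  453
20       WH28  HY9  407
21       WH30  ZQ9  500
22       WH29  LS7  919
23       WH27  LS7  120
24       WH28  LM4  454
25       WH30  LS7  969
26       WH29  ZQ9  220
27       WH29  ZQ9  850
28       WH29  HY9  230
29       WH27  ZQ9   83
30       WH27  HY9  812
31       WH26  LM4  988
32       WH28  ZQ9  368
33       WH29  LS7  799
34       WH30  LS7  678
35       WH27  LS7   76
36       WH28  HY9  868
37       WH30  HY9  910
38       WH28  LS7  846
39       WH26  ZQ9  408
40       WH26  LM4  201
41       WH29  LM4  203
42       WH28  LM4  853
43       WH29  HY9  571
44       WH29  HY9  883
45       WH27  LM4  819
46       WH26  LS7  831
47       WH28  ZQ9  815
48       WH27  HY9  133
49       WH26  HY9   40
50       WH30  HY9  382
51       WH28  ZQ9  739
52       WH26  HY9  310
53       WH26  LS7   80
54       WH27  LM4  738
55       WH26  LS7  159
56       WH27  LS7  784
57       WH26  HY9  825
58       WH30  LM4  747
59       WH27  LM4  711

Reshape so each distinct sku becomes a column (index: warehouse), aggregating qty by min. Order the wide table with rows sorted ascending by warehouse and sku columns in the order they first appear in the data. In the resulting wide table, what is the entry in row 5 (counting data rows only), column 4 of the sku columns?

44

With rows sorted ascending by warehouse, row 5 is warehouse=WH30. sku columns in first-appearance order: LS7, LM4, ZQ9, HY9; column 4 is HY9.
Long rows with warehouse=WH30, sku=HY9: min(44, 910, 382) = 44.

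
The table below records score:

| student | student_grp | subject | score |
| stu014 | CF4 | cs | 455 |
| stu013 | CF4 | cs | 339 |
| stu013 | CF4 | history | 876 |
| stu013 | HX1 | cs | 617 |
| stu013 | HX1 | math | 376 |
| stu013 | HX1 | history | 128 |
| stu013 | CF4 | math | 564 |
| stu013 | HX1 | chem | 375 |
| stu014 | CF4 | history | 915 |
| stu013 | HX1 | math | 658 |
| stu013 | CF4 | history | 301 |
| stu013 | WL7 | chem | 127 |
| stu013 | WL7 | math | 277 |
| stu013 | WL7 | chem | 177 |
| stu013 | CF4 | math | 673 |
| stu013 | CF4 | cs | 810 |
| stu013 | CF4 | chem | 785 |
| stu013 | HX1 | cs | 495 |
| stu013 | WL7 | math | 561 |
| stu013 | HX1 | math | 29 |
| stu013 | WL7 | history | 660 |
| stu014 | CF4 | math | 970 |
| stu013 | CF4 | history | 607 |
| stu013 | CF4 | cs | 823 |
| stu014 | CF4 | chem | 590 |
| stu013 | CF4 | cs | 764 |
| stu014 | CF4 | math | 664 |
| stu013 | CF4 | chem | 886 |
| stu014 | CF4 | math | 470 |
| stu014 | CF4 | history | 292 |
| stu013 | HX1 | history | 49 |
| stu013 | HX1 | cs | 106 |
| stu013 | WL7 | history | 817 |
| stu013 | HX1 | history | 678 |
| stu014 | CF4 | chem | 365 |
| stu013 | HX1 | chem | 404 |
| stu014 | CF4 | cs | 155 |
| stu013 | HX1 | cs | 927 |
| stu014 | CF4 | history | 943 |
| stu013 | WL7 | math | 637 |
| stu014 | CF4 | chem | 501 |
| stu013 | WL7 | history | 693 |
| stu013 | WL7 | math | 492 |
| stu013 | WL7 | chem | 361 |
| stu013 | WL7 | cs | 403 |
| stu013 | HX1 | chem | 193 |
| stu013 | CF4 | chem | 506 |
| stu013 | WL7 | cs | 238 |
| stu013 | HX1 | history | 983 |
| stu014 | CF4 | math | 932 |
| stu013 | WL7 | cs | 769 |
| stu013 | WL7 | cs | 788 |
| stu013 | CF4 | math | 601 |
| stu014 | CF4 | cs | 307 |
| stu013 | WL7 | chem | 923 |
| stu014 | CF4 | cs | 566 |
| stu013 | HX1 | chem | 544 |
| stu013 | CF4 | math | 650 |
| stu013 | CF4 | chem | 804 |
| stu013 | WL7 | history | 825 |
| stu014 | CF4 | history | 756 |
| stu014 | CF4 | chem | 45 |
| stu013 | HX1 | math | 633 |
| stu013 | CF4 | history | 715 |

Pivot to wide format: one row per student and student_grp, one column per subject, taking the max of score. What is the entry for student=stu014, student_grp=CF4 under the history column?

943

Rows with student=stu014, student_grp=CF4 and subject=history: score values are 915, 292, 943, 756.
max(915, 292, 943, 756) = 943.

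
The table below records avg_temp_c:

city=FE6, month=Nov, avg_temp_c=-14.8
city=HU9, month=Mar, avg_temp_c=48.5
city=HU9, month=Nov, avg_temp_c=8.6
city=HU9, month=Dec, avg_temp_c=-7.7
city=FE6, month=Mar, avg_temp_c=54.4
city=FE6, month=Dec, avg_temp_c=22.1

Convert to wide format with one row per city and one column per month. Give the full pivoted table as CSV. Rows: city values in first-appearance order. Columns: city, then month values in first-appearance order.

Columns: city plus the 3 distinct month values (Nov, Mar, Dec).
For example, row FE6 column Nov takes avg_temp_c=-14.8 from the long row (FE6, Nov).

city,Nov,Mar,Dec
FE6,-14.8,54.4,22.1
HU9,8.6,48.5,-7.7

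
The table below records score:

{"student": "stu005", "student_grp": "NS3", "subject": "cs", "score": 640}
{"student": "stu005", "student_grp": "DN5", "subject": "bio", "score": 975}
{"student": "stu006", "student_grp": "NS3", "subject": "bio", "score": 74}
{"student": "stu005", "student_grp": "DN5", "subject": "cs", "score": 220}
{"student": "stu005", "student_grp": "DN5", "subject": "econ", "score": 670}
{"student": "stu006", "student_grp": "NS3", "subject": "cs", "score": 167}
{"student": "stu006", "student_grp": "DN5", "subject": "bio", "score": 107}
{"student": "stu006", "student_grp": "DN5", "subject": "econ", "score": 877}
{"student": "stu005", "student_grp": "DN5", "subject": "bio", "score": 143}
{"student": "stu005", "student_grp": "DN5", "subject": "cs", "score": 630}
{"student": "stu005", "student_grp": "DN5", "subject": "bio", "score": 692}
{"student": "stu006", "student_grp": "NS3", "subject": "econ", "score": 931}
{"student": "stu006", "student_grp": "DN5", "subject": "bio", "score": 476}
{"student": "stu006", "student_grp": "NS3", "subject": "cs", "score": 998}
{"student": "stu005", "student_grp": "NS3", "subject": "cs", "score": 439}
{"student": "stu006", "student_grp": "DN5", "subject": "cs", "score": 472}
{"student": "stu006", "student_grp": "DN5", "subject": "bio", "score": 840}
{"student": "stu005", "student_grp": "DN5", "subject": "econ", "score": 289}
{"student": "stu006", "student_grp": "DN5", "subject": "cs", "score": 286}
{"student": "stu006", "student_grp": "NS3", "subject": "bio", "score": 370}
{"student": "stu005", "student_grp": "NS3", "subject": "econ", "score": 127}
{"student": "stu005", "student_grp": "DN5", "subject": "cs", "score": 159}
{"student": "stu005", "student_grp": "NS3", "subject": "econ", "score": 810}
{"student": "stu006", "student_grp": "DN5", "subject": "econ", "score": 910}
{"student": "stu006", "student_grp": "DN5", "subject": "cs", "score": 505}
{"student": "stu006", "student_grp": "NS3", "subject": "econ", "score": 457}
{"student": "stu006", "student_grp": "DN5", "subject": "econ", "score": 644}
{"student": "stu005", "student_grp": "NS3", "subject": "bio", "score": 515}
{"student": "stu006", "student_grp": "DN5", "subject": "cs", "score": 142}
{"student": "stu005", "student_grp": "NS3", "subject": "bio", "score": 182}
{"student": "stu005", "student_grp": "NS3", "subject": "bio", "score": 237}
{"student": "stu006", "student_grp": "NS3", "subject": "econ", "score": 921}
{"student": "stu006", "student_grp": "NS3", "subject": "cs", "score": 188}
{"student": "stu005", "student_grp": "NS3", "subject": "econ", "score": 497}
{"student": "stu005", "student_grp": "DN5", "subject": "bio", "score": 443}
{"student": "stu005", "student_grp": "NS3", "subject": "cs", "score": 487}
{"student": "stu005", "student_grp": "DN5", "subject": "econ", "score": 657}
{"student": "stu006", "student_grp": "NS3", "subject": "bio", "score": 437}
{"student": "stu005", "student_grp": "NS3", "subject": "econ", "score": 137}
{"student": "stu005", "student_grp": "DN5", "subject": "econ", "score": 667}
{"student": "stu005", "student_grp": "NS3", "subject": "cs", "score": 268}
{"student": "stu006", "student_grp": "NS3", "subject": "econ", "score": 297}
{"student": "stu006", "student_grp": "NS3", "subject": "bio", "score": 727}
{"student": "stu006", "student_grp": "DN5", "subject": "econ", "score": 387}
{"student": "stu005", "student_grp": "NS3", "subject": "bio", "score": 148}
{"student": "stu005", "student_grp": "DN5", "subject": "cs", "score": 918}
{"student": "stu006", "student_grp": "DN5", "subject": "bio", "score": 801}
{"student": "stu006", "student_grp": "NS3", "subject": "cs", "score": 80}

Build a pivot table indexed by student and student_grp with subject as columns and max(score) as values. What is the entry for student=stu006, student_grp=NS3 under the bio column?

Rows with student=stu006, student_grp=NS3 and subject=bio: score values are 74, 370, 437, 727.
max(74, 370, 437, 727) = 727.

727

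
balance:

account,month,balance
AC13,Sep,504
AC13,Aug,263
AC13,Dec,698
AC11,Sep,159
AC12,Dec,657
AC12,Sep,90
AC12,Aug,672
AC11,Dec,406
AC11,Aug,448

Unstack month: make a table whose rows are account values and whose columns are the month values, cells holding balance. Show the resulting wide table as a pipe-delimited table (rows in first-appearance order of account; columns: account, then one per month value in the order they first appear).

Columns: account plus the 3 distinct month values (Sep, Aug, Dec).
For example, row AC13 column Sep takes balance=504 from the long row (AC13, Sep).

| account | Sep | Aug | Dec |
| AC13 | 504 | 263 | 698 |
| AC11 | 159 | 448 | 406 |
| AC12 | 90 | 672 | 657 |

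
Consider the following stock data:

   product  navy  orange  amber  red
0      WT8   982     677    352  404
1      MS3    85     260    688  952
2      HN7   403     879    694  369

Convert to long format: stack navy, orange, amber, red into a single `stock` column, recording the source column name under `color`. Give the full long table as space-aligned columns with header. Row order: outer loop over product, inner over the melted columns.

product  color   stock
WT8      navy    982  
WT8      orange  677  
WT8      amber   352  
WT8      red     404  
MS3      navy    85   
MS3      orange  260  
MS3      amber   688  
MS3      red     952  
HN7      navy    403  
HN7      orange  879  
HN7      amber   694  
HN7      red     369  

Each (product, column) pair becomes one row: 3 × 4 = 12 rows.
For example, (WT8, navy) → stock=982.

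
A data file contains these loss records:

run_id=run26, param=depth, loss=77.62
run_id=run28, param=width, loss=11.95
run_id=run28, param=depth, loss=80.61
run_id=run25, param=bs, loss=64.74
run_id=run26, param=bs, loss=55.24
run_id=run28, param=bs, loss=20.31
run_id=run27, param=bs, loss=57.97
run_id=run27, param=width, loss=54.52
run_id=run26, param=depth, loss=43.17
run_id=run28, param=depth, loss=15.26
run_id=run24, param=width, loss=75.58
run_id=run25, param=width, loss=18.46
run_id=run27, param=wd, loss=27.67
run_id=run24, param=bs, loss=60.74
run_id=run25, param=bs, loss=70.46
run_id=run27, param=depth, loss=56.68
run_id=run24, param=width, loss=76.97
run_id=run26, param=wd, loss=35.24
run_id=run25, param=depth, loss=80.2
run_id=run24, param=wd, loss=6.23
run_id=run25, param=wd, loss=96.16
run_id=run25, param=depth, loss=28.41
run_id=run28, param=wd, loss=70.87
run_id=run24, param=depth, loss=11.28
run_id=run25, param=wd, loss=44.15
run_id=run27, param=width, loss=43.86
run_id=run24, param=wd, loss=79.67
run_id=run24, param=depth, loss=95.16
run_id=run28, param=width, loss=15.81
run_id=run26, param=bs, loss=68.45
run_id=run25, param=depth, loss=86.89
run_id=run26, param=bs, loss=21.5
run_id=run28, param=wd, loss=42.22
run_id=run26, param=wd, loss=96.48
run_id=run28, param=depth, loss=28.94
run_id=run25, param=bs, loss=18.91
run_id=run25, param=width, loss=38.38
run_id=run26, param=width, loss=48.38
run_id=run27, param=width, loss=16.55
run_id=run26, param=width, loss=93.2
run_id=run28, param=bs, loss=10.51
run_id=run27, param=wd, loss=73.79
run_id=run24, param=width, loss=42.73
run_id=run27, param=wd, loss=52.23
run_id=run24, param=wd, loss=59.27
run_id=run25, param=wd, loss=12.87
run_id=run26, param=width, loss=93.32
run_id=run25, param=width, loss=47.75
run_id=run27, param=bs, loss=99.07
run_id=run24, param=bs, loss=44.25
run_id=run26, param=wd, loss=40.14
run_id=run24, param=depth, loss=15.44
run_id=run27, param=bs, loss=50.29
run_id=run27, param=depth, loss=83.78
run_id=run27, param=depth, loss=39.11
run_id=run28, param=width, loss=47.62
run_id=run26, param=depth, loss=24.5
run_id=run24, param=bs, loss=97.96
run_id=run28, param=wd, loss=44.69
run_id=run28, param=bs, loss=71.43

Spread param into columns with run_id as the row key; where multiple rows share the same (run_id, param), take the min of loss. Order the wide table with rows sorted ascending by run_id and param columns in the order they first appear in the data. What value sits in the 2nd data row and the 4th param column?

With rows sorted ascending by run_id, row 2 is run_id=run25. param columns in first-appearance order: depth, width, bs, wd; column 4 is wd.
Long rows with run_id=run25, param=wd: min(96.16, 44.15, 12.87) = 12.87.

12.87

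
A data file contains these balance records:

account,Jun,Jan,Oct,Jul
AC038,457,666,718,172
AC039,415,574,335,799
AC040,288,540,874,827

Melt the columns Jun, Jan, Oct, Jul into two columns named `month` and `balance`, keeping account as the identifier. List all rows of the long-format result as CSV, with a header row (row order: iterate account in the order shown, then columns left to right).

Each (account, column) pair becomes one row: 3 × 4 = 12 rows.
For example, (AC038, Jun) → balance=457.

account,month,balance
AC038,Jun,457
AC038,Jan,666
AC038,Oct,718
AC038,Jul,172
AC039,Jun,415
AC039,Jan,574
AC039,Oct,335
AC039,Jul,799
AC040,Jun,288
AC040,Jan,540
AC040,Oct,874
AC040,Jul,827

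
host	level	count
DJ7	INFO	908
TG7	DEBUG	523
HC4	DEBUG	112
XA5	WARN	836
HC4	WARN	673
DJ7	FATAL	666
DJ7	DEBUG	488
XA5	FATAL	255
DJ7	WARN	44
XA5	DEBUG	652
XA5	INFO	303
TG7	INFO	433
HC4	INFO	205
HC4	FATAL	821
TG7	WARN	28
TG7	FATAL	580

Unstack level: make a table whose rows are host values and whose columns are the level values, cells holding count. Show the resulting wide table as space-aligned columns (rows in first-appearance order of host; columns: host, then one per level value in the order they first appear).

Columns: host plus the 4 distinct level values (INFO, DEBUG, WARN, FATAL).
For example, row DJ7 column INFO takes count=908 from the long row (DJ7, INFO).

host  INFO  DEBUG  WARN  FATAL
DJ7   908   488    44    666  
TG7   433   523    28    580  
HC4   205   112    673   821  
XA5   303   652    836   255  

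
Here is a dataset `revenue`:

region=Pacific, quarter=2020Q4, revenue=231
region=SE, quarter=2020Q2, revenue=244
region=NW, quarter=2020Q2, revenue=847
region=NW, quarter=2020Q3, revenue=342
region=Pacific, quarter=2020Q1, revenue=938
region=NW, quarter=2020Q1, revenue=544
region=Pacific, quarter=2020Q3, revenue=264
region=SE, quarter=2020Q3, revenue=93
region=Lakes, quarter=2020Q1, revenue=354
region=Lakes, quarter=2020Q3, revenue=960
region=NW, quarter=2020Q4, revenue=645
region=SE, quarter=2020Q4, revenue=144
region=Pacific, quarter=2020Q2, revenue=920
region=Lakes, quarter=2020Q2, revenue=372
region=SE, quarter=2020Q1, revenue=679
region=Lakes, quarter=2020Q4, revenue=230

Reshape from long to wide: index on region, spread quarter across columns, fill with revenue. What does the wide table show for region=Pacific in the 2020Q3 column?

Wide layout: rows indexed by region, columns are the 4 distinct quarter values (2020Q4, 2020Q2, 2020Q3, 2020Q1).
Cell (region=Pacific, quarter=2020Q3) draws from the long row where region=Pacific and quarter=2020Q3, which has revenue=264.

264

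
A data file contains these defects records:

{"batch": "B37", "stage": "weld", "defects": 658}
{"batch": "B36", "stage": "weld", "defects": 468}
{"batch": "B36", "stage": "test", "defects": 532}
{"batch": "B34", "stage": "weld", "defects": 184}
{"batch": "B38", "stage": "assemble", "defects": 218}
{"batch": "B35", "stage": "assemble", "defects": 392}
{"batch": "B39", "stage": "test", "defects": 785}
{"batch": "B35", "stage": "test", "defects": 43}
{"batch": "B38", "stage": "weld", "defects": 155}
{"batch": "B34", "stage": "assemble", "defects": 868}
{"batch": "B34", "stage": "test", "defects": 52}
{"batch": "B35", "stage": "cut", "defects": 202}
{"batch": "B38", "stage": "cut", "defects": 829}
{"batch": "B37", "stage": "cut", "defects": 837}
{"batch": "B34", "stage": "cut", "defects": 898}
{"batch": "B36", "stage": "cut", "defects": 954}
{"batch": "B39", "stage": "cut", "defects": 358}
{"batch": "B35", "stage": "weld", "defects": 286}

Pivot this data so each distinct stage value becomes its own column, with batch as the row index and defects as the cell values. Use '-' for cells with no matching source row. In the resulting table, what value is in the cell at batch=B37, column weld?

The long row with batch=B37, stage=weld has defects=658.

658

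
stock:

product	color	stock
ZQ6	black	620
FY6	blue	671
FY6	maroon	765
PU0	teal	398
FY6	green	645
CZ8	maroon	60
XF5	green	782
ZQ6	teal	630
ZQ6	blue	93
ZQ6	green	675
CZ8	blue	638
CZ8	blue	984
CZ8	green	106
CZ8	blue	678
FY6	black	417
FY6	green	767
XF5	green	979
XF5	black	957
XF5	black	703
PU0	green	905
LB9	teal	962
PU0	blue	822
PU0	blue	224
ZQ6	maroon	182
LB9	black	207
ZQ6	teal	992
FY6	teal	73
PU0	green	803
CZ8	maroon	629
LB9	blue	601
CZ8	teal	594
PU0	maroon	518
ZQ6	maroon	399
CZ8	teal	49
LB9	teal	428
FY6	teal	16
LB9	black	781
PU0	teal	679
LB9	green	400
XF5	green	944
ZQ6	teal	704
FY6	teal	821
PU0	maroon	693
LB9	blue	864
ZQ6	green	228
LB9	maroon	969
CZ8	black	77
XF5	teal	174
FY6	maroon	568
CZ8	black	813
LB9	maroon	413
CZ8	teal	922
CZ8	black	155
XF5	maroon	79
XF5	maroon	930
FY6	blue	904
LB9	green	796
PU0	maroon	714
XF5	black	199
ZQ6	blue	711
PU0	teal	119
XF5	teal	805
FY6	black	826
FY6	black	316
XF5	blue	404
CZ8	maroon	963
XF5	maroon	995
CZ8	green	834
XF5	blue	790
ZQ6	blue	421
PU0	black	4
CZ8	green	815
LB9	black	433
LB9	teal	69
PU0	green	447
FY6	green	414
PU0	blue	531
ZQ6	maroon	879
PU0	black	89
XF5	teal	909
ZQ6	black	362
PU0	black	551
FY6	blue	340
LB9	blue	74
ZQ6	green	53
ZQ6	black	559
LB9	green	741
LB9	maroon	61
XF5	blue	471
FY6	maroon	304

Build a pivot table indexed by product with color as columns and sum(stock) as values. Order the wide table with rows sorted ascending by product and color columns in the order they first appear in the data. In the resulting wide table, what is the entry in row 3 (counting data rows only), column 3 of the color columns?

With rows sorted ascending by product, row 3 is product=LB9. color columns in first-appearance order: black, blue, maroon, teal, green; column 3 is maroon.
Long rows with product=LB9, color=maroon: 969 + 413 + 61 = 1443.

1443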